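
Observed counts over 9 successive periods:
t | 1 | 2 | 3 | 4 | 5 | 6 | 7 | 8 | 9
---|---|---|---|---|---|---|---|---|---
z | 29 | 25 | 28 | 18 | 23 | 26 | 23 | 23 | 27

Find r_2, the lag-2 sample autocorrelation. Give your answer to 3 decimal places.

-0.062

Mean z̄ = (29 + 25 + 28 + 18 + 23 + 26 + 23 + 23 + 27)/9 = 24.6667
Numerator Σ_{t=1}^{7}(z_t−z̄)(z_{t+2}−z̄) = -5.5556
Denominator Σ(z_t−z̄)² = 90.0000
r_2 = -5.5556 / 90.0000 = -0.062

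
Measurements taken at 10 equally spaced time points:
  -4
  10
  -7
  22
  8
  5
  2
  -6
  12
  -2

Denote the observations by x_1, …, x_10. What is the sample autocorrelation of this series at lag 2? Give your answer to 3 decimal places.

0.256

Mean x̄ = (-4 + 10 − 7 + 22 + 8 + 5 + 2 − 6 + 12 − 2)/10 = 4.0000
Numerator Σ_{t=1}^{8}(x_t−x̄)(x_{t+2}−x̄) = 196.0000
Denominator Σ(x_t−x̄)² = 766.0000
r_2 = 196.0000 / 766.0000 = 0.256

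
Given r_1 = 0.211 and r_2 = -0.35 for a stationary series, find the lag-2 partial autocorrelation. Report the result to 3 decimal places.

φ_{22} = (r_2 − r_1²) / (1 − r_1²)
r_1² = (0.211)² = 0.044521
Numerator = -0.35 − 0.0445 = -0.3945; denominator = 1 − 0.0445 = 0.9555
φ_{22} = -0.3945 / 0.9555 = -0.413

-0.413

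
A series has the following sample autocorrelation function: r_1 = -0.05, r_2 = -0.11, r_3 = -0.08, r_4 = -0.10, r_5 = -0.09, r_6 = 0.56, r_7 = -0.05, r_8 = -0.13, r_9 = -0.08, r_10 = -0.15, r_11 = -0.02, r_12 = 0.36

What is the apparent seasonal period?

The largest autocorrelation is r_6 = 0.56, with a weaker echo at lag 12 (0.36); the remaining lags stay at or below -0.02.
The dominant spike at lag 6 indicates a seasonal period of 6.

6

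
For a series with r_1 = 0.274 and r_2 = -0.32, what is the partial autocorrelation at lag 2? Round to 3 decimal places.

φ_{22} = (r_2 − r_1²) / (1 − r_1²)
r_1² = (0.274)² = 0.075076
Numerator = -0.32 − 0.0751 = -0.3951; denominator = 1 − 0.0751 = 0.9249
φ_{22} = -0.3951 / 0.9249 = -0.427

-0.427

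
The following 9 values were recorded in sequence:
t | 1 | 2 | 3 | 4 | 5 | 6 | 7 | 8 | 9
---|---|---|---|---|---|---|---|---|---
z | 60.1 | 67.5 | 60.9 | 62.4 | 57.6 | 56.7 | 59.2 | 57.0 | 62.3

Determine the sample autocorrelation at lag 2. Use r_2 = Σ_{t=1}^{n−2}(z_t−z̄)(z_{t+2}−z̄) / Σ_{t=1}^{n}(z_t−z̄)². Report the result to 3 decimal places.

Mean z̄ = (60.1 + 67.5 + 60.9 + 62.4 + 57.6 + 56.7 + 59.2 + 57.0 + 62.3)/9 = 60.4111
Σ(z_t−z̄)(z_{t+2}−z̄) = (-0.1521) + (14.0990) + (-1.3743) + (-7.3810) + (3.4046) + (12.6590) + (-2.2877) = 18.9675
Denominator Σ(z_t−z̄)² = 92.8889
r_2 = 18.9675 / 92.8889 = 0.204

0.204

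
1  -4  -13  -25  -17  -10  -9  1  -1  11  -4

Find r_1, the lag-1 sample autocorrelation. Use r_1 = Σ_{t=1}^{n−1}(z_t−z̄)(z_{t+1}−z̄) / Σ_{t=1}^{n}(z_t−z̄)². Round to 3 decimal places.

Mean z̄ = (1 − 4 − 13 − 25 − 17 − 10 − 9 + 1 − 1 + 11 − 4)/11 = -6.3636
Numerator Σ_{t=1}^{10}(z_t−z̄)(z_{t+1}−z̄) = 526.1405
Denominator Σ(z_t−z̄)² = 974.5455
r_1 = 526.1405 / 974.5455 = 0.540

0.540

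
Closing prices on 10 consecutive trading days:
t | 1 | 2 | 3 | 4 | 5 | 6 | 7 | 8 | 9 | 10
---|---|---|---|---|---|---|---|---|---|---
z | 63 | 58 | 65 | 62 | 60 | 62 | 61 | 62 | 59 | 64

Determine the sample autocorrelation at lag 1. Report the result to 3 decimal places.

Mean z̄ = (63 + 58 + 65 + 62 + 60 + 62 + 61 + 62 + 59 + 64)/10 = 61.6000
Numerator Σ_{t=1}^{9}(z_t−z̄)(z_{t+1}−z̄) = -24.9600
Denominator Σ(z_t−z̄)² = 42.4000
r_1 = -24.9600 / 42.4000 = -0.589

-0.589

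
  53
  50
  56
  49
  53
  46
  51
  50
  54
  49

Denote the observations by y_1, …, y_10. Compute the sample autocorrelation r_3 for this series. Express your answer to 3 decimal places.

-0.618

Mean ȳ = (53 + 50 + 56 + 49 + 53 + 46 + 51 + 50 + 54 + 49)/10 = 51.1000
Σ(y_t−ȳ)(y_{t+3}−ȳ) = (-3.9900) + (-2.0900) + (-24.9900) + (0.2100) + (-2.0900) + (-14.7900) + (0.2100) = -47.5300
Denominator Σ(y_t−ȳ)² = 76.9000
r_3 = -47.5300 / 76.9000 = -0.618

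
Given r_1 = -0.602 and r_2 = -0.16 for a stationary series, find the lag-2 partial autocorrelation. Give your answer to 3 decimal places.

φ_{22} = (r_2 − r_1²) / (1 − r_1²)
r_1² = (-0.602)² = 0.362404
Numerator = -0.16 − 0.3624 = -0.5224; denominator = 1 − 0.3624 = 0.6376
φ_{22} = -0.5224 / 0.6376 = -0.819

-0.819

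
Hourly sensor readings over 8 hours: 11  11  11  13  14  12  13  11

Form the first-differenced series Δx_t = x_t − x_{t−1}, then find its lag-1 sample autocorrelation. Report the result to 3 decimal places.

-0.286

First differences Δx: 0, 0, 2, 1, -2, 1, -2
Mean of differences = 0.0000
Numerator Σ(Δx_t−Δx̄)(Δx_{t+1}−Δx̄) = -4.0000
Denominator Σ(Δx_t−Δx̄)² = 14.0000
r_1(Δx) = -4.0000 / 14.0000 = -0.286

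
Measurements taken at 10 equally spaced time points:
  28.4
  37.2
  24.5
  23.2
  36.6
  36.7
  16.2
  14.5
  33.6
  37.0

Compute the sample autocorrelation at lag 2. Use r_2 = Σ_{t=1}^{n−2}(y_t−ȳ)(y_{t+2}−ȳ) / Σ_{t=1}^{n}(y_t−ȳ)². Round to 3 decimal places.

Mean ȳ = (28.4 + 37.2 + 24.5 + 23.2 + 36.6 + 36.7 + 16.2 + 14.5 + 33.6 + 37.0)/10 = 28.7900
Numerator Σ_{t=1}^{8}(y_t−ȳ)(y_{t+2}−ȳ) = -512.3012
Denominator Σ(y_t−ȳ)² = 697.3490
r_2 = -512.3012 / 697.3490 = -0.735

-0.735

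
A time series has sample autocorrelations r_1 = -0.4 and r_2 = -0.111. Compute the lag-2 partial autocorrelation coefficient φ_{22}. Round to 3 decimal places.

-0.323

φ_{22} = (r_2 − r_1²) / (1 − r_1²)
r_1² = (-0.4)² = 0.16
Numerator = -0.111 − 0.1600 = -0.2710; denominator = 1 − 0.1600 = 0.8400
φ_{22} = -0.2710 / 0.8400 = -0.323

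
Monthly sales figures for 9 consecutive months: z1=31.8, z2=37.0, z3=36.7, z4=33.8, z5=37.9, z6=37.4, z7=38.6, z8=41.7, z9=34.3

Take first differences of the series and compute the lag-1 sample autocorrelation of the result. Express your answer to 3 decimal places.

-0.306

First differences Δz: 5.2, -0.3, -2.9, 4.1, -0.5, 1.2, 3.1, -7.4
Mean of differences = 0.3125
Numerator Σ(Δz_t−Δz̄)(Δz_{t+1}−Δz̄) = -36.0164
Denominator Σ(Δz_t−Δz̄)² = 117.6288
r_1(Δz) = -36.0164 / 117.6288 = -0.306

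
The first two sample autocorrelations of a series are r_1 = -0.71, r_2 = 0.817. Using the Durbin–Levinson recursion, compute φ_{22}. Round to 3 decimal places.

0.631

φ_{22} = (r_2 − r_1²) / (1 − r_1²)
r_1² = (-0.71)² = 0.5041
Numerator = 0.817 − 0.5041 = 0.3129; denominator = 1 − 0.5041 = 0.4959
φ_{22} = 0.3129 / 0.4959 = 0.631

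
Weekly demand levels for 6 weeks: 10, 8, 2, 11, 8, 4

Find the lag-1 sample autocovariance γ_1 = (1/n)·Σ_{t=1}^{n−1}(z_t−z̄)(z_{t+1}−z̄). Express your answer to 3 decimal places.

Mean z̄ = (10 + 8 + 2 + 11 + 8 + 4)/6 = 7.1667
Σ_{t=1}^{5}(z_t−z̄)(z_{t+1}−z̄) = -21.1944
γ_1 = -21.1944 / 6 = -3.532

-3.532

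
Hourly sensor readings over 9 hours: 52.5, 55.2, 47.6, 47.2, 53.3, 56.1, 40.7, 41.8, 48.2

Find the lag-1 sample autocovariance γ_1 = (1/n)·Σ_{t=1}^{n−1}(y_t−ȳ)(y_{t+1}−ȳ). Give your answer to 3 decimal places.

Mean ȳ = (52.5 + 55.2 + 47.6 + 47.2 + 53.3 + 56.1 + 40.7 + 41.8 + 48.2)/9 = 49.1778
Σ_{t=1}^{8}(y_t−ȳ)(y_{t+1}−ȳ) = 45.0840
γ_1 = 45.0840 / 9 = 5.009

5.009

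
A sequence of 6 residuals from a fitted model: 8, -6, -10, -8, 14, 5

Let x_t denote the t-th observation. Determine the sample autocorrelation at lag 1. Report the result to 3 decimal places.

0.113

Mean x̄ = (8 − 6 − 10 − 8 + 14 + 5)/6 = 0.5000
Deviations from mean: 7.5000, -6.5000, -10.5000, -8.5000, 13.5000, 4.5000
Σ(x_t−x̄)(x_{t+1}−x̄) = (-48.7500) + (68.2500) + (89.2500) + (-114.7500) + (60.7500) = 54.7500
Denominator Σ(x_t−x̄)² = 483.5000
r_1 = 54.7500 / 483.5000 = 0.113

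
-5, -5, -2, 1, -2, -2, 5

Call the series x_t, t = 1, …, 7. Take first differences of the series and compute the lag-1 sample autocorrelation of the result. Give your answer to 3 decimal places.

First differences Δx: 0, 3, 3, -3, 0, 7
Mean of differences = 1.6667
Numerator Σ(Δx_t−Δx̄)(Δx_{t+1}−Δx̄) = -7.7778
Denominator Σ(Δx_t−Δx̄)² = 59.3333
r_1(Δx) = -7.7778 / 59.3333 = -0.131

-0.131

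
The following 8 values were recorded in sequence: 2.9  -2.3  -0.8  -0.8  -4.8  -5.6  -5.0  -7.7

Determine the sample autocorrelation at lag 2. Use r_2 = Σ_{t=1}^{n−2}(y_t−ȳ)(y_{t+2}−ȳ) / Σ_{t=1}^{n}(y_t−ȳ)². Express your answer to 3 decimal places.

0.255

Mean ȳ = (2.9 − 2.3 − 0.8 − 0.8 − 4.8 − 5.6 − 5.0 − 7.7)/8 = -3.0125
Deviations from mean: 5.9125, 0.7125, 2.2125, 2.2125, -1.7875, -2.5875, -1.9875, -4.6875
Numerator Σ_{t=1}^{6}(y_t−ȳ)(y_{t+2}−ȳ) = 20.6597
Denominator Σ(y_t−ȳ)² = 81.0688
r_2 = 20.6597 / 81.0688 = 0.255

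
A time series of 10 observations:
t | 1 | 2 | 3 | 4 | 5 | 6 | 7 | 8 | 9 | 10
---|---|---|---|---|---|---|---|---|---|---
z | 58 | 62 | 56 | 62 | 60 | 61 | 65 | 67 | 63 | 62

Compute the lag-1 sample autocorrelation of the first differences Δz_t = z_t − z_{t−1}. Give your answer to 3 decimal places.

First differences Δz: 4, -6, 6, -2, 1, 4, 2, -4, -1
Mean of differences = 0.4444
Numerator Σ(Δz_t−Δz̄)(Δz_{t+1}−Δz̄) = -66.6420
Denominator Σ(Δz_t−Δz̄)² = 128.2222
r_1(Δz) = -66.6420 / 128.2222 = -0.520

-0.520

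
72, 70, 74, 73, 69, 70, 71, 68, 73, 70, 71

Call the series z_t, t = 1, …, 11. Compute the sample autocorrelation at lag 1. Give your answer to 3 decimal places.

-0.235

Mean z̄ = (72 + 70 + 74 + 73 + 69 + 70 + 71 + 68 + 73 + 70 + 71)/11 = 71.0000
Numerator Σ_{t=1}^{10}(z_t−z̄)(z_{t+1}−z̄) = -8.0000
Denominator Σ(z_t−z̄)² = 34.0000
r_1 = -8.0000 / 34.0000 = -0.235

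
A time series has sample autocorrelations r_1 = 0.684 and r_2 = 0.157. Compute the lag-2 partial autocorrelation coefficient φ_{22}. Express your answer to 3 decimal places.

-0.584

φ_{22} = (r_2 − r_1²) / (1 − r_1²)
r_1² = (0.684)² = 0.467856
Numerator = 0.157 − 0.4679 = -0.3109; denominator = 1 − 0.4679 = 0.5321
φ_{22} = -0.3109 / 0.5321 = -0.584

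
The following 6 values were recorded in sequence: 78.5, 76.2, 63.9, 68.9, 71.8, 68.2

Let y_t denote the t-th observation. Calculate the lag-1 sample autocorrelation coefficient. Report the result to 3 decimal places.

Mean ȳ = (78.5 + 76.2 + 63.9 + 68.9 + 71.8 + 68.2)/6 = 71.2500
Deviations from mean: 7.2500, 4.9500, -7.3500, -2.3500, 0.5500, -3.0500
Numerator Σ_{t=1}^{5}(y_t−ȳ)(y_{t+1}−ȳ) = 13.8075
Denominator Σ(y_t−ȳ)² = 146.2150
r_1 = 13.8075 / 146.2150 = 0.094

0.094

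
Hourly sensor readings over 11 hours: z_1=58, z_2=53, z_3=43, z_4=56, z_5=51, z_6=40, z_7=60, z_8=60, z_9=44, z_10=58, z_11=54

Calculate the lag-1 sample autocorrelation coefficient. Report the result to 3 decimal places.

Mean z̄ = (58 + 53 + 43 + 56 + 51 + 40 + 60 + 60 + 44 + 58 + 54)/11 = 52.4545
Numerator Σ_{t=1}^{10}(z_t−z̄)(z_{t+1}−z̄) = -161.8430
Denominator Σ(z_t−z̄)² = 508.7273
r_1 = -161.8430 / 508.7273 = -0.318

-0.318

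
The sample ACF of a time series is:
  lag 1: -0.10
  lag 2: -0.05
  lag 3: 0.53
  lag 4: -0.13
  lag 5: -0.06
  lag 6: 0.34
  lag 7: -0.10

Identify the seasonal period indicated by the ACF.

3

The largest autocorrelation is r_3 = 0.53, with a weaker echo at lag 6 (0.34); the remaining lags stay at or below -0.05.
The dominant spike at lag 3 indicates a seasonal period of 3.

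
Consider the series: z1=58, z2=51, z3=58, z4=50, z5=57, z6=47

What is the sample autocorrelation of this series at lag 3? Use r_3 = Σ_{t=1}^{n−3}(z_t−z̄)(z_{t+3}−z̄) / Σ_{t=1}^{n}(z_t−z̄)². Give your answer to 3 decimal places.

Mean z̄ = (58 + 51 + 58 + 50 + 57 + 47)/6 = 53.5000
Numerator Σ_{t=1}^{3}(z_t−z̄)(z_{t+3}−z̄) = -53.7500
Denominator Σ(z_t−z̄)² = 113.5000
r_3 = -53.7500 / 113.5000 = -0.474

-0.474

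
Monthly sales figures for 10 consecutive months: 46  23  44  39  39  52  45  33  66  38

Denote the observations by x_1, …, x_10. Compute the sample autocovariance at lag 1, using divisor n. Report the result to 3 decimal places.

-45.275

Mean x̄ = (46 + 23 + 44 + 39 + 39 + 52 + 45 + 33 + 66 + 38)/10 = 42.5000
Σ_{t=1}^{9}(x_t−x̄)(x_{t+1}−x̄) = -452.7500
γ_1 = -452.7500 / 10 = -45.275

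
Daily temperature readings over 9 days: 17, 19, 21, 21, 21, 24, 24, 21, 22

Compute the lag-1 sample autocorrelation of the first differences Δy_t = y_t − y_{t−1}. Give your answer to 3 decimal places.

-0.027

First differences Δy: 2, 2, 0, 0, 3, 0, -3, 1
Mean of differences = 0.6250
Numerator Σ(Δy_t−Δȳ)(Δy_{t+1}−Δȳ) = -0.6406
Denominator Σ(Δy_t−Δȳ)² = 23.8750
r_1(Δy) = -0.6406 / 23.8750 = -0.027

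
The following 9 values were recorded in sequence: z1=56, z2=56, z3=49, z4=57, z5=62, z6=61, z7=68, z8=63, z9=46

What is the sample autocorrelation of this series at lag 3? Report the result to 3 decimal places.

Mean z̄ = (56 + 56 + 49 + 57 + 62 + 61 + 68 + 63 + 46)/9 = 57.5556
Numerator Σ_{t=1}^{6}(z_t−z̄)(z_{t+3}−z̄) = -56.9259
Denominator Σ(z_t−z̄)² = 382.2222
r_3 = -56.9259 / 382.2222 = -0.149

-0.149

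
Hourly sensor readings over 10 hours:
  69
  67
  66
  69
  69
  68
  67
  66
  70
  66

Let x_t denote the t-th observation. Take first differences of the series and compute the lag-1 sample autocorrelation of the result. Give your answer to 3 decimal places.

First differences Δx: -2, -1, 3, 0, -1, -1, -1, 4, -4
Mean of differences = -0.3333
Numerator Σ(Δx_t−Δx̄)(Δx_{t+1}−Δx̄) = -18.1111
Denominator Σ(Δx_t−Δx̄)² = 48.0000
r_1(Δx) = -18.1111 / 48.0000 = -0.377

-0.377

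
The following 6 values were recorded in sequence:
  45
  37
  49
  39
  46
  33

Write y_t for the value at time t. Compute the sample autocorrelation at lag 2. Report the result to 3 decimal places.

Mean ȳ = (45 + 37 + 49 + 39 + 46 + 33)/6 = 41.5000
Numerator Σ_{t=1}^{4}(y_t−ȳ)(y_{t+2}−ȳ) = 92.5000
Denominator Σ(y_t−ȳ)² = 187.5000
r_2 = 92.5000 / 187.5000 = 0.493

0.493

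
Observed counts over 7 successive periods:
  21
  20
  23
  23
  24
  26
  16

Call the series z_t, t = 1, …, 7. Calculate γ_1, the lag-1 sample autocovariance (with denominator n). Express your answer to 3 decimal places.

-1.738

Mean z̄ = (21 + 20 + 23 + 23 + 24 + 26 + 16)/7 = 21.8571
Deviations: -0.8571, -1.8571, 1.1429, 1.1429, 2.1429, 4.1429, -5.8571
Σ_{t=1}^{6}(z_t−z̄)(z_{t+1}−z̄) = -12.1633
γ_1 = -12.1633 / 7 = -1.738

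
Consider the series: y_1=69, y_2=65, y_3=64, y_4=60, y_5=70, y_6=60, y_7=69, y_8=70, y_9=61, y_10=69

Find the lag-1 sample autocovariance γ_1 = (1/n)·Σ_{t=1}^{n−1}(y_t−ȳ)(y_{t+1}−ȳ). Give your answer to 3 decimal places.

-8.079

Mean ȳ = (69 + 65 + 64 + 60 + 70 + 60 + 69 + 70 + 61 + 69)/10 = 65.7000
Σ_{t=1}^{9}(y_t−ȳ)(y_{t+1}−ȳ) = -80.7900
γ_1 = -80.7900 / 10 = -8.079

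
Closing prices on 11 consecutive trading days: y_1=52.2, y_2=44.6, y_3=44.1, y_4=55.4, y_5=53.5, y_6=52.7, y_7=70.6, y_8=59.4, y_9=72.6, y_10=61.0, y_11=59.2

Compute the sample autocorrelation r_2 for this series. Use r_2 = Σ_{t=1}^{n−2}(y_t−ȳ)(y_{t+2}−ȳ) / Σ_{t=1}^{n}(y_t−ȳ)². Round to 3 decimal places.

Mean ȳ = (52.2 + 44.6 + 44.1 + 55.4 + 53.5 + 52.7 + 70.6 + 59.4 + 72.6 + 61.0 + 59.2)/11 = 56.8455
Numerator Σ_{t=1}^{9}(y_t−ȳ)(y_{t+2}−ȳ) = 333.3395
Denominator Σ(y_t−ȳ)² = 831.1673
r_2 = 333.3395 / 831.1673 = 0.401

0.401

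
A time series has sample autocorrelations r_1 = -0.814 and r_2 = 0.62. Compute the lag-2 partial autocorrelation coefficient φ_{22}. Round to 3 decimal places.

-0.126

φ_{22} = (r_2 − r_1²) / (1 − r_1²)
r_1² = (-0.814)² = 0.662596
Numerator = 0.62 − 0.6626 = -0.0426; denominator = 1 − 0.6626 = 0.3374
φ_{22} = -0.0426 / 0.3374 = -0.126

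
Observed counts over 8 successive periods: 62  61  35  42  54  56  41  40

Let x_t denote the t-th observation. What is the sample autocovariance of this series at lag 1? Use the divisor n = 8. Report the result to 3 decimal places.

Mean x̄ = (62 + 61 + 35 + 42 + 54 + 56 + 41 + 40)/8 = 48.8750
Deviations: 13.1250, 12.1250, -13.8750, -6.8750, 5.1250, 7.1250, -7.8750, -8.8750
Σ_{t=1}^{7}(x_t−x̄)(x_{t+1}−x̄) = 101.3594
γ_1 = 101.3594 / 8 = 12.670

12.670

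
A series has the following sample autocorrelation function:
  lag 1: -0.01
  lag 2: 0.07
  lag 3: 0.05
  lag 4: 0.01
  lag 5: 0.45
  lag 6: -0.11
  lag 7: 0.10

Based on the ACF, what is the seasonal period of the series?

The largest autocorrelation is r_5 = 0.45; the remaining lags stay at or below 0.10.
The dominant spike at lag 5 indicates a seasonal period of 5.

5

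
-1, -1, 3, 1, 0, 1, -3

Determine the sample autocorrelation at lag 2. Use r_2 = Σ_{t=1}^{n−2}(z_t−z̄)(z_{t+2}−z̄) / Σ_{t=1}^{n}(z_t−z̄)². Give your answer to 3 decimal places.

-0.136

Mean z̄ = (-1 − 1 + 3 + 1 + 0 + 1 − 3)/7 = 0.0000
Deviations from mean: -1.0000, -1.0000, 3.0000, 1.0000, 0.0000, 1.0000, -3.0000
Σ(z_t−z̄)(z_{t+2}−z̄) = (-3.0000) + (-1.0000) + (0.0000) + (1.0000) + (0.0000) = -3.0000
Denominator Σ(z_t−z̄)² = 22.0000
r_2 = -3.0000 / 22.0000 = -0.136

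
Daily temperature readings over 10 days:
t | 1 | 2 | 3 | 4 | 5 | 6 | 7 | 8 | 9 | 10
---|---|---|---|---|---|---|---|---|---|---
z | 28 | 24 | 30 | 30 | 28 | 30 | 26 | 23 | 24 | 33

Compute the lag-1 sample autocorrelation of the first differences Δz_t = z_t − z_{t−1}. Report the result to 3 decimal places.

-0.111

First differences Δz: -4, 6, 0, -2, 2, -4, -3, 1, 9
Mean of differences = 0.5556
Numerator Σ(Δz_t−Δz̄)(Δz_{t+1}−Δz̄) = -18.3086
Denominator Σ(Δz_t−Δz̄)² = 164.2222
r_1(Δz) = -18.3086 / 164.2222 = -0.111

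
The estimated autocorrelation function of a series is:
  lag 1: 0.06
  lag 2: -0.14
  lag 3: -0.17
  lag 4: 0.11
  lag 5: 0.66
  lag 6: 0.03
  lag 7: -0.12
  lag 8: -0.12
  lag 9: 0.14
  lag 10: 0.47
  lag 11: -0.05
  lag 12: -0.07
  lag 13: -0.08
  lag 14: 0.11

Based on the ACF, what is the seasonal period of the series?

5

The largest autocorrelation is r_5 = 0.66, with a weaker echo at lag 10 (0.47); the remaining lags stay at or below 0.14.
The dominant spike at lag 5 indicates a seasonal period of 5.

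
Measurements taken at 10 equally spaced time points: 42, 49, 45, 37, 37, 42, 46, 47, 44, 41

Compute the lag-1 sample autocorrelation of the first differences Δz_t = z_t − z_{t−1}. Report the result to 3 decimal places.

First differences Δz: 7, -4, -8, 0, 5, 4, 1, -3, -3
Mean of differences = -0.1111
Numerator Σ(Δz_t−Δz̄)(Δz_{t+1}−Δz̄) = 33.4321
Denominator Σ(Δz_t−Δz̄)² = 188.8889
r_1(Δz) = 33.4321 / 188.8889 = 0.177

0.177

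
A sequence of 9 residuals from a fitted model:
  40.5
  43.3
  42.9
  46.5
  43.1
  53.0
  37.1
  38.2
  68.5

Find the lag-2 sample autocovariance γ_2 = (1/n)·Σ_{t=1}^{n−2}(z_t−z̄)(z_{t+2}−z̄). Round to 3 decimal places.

-22.401

Mean z̄ = (40.5 + 43.3 + 42.9 + 46.5 + 43.1 + 53.0 + 37.1 + 38.2 + 68.5)/9 = 45.9000
Σ_{t=1}^{7}(z_t−z̄)(z_{t+2}−z̄) = -201.6100
γ_2 = -201.6100 / 9 = -22.401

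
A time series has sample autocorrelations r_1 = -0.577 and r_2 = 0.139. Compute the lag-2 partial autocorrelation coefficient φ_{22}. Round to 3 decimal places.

-0.291

φ_{22} = (r_2 − r_1²) / (1 − r_1²)
r_1² = (-0.577)² = 0.332929
Numerator = 0.139 − 0.3329 = -0.1939; denominator = 1 − 0.3329 = 0.6671
φ_{22} = -0.1939 / 0.6671 = -0.291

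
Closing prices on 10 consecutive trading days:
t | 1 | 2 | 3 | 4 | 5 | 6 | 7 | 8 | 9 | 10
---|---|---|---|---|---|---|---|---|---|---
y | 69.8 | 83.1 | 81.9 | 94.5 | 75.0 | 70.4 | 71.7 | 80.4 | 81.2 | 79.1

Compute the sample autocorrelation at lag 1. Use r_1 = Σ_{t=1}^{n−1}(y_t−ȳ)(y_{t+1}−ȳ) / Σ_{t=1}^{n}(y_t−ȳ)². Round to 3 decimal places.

0.098

Mean ȳ = (69.8 + 83.1 + 81.9 + 94.5 + 75.0 + 70.4 + 71.7 + 80.4 + 81.2 + 79.1)/10 = 78.7100
Numerator Σ_{t=1}^{9}(y_t−ȳ)(y_{t+1}−ȳ) = 49.0939
Denominator Σ(y_t−ȳ)² = 499.3290
r_1 = 49.0939 / 499.3290 = 0.098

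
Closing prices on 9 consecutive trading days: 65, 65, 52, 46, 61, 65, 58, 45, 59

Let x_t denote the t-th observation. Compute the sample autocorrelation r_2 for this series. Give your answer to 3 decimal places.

-0.648

Mean x̄ = (65 + 65 + 52 + 46 + 61 + 65 + 58 + 45 + 59)/9 = 57.3333
Numerator Σ_{t=1}^{7}(x_t−x̄)(x_{t+2}−x̄) = -325.2222
Denominator Σ(x_t−x̄)² = 502.0000
r_2 = -325.2222 / 502.0000 = -0.648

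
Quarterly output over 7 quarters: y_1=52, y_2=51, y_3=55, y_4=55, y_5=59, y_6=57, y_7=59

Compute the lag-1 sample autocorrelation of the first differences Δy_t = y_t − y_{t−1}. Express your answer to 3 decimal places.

-0.742

First differences Δy: -1, 4, 0, 4, -2, 2
Mean of differences = 1.1667
Numerator Σ(Δy_t−Δȳ)(Δy_{t+1}−Δȳ) = -24.3611
Denominator Σ(Δy_t−Δȳ)² = 32.8333
r_1(Δy) = -24.3611 / 32.8333 = -0.742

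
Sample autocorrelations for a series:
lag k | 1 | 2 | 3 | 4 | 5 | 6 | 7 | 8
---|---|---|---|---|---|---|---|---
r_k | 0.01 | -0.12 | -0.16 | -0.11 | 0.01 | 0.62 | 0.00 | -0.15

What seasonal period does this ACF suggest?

The largest autocorrelation is r_6 = 0.62; the remaining lags stay at or below 0.01.
The dominant spike at lag 6 indicates a seasonal period of 6.

6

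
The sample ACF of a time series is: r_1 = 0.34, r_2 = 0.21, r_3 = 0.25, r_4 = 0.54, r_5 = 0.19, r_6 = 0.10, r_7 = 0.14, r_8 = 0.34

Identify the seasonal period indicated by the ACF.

The largest autocorrelation is r_4 = 0.54; the remaining lags stay at or below 0.34. The elevated value at lag 1 (0.34), dropping to 0.21 at lag 2, reflects decaying short-term dependence rather than seasonality.
The dominant spike at lag 4 indicates a seasonal period of 4.

4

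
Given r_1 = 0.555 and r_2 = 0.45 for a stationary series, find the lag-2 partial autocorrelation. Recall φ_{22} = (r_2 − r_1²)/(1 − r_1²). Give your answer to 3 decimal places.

0.205

φ_{22} = (r_2 − r_1²) / (1 − r_1²)
r_1² = (0.555)² = 0.308025
Numerator = 0.45 − 0.3080 = 0.1420; denominator = 1 − 0.3080 = 0.6920
φ_{22} = 0.1420 / 0.6920 = 0.205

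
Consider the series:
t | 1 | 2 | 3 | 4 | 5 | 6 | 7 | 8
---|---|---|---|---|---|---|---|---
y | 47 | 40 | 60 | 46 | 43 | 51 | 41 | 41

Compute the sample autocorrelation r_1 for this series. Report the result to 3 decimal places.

-0.333

Mean ȳ = (47 + 40 + 60 + 46 + 43 + 51 + 41 + 41)/8 = 46.1250
Deviations from mean: 0.8750, -6.1250, 13.8750, -0.1250, -3.1250, 4.8750, -5.1250, -5.1250
Σ(y_t−ȳ)(y_{t+1}−ȳ) = (-5.3594) + (-84.9844) + (-1.7344) + (0.3906) + (-15.2344) + (-24.9844) + (26.2656) = -105.6406
Denominator Σ(y_t−ȳ)² = 316.8750
r_1 = -105.6406 / 316.8750 = -0.333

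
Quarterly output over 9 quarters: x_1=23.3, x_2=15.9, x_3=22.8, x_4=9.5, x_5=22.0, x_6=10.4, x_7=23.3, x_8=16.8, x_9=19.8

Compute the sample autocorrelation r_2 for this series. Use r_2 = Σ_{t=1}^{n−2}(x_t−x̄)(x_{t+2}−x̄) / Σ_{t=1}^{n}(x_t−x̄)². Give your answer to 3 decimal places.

0.715

Mean x̄ = (23.3 + 15.9 + 22.8 + 9.5 + 22.0 + 10.4 + 23.3 + 16.8 + 19.8)/9 = 18.2000
Σ(x_t−x̄)(x_{t+2}−x̄) = (23.4600) + (20.0100) + (17.4800) + (67.8600) + (19.3800) + (10.9200) + (8.1600) = 167.2700
Denominator Σ(x_t−x̄)² = 233.9600
r_2 = 167.2700 / 233.9600 = 0.715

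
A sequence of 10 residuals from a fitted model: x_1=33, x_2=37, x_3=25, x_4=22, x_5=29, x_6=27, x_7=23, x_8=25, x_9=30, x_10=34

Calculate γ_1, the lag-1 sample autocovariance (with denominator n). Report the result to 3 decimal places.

5.775

Mean x̄ = (33 + 37 + 25 + 22 + 29 + 27 + 23 + 25 + 30 + 34)/10 = 28.5000
Σ_{t=1}^{9}(x_t−x̄)(x_{t+1}−x̄) = 57.7500
γ_1 = 57.7500 / 10 = 5.775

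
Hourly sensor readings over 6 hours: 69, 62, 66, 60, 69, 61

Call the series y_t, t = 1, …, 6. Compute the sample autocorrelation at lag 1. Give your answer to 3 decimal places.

Mean ȳ = (69 + 62 + 66 + 60 + 69 + 61)/6 = 64.5000
Deviations from mean: 4.5000, -2.5000, 1.5000, -4.5000, 4.5000, -3.5000
Σ(y_t−ȳ)(y_{t+1}−ȳ) = (-11.2500) + (-3.7500) + (-6.7500) + (-20.2500) + (-15.7500) = -57.7500
Denominator Σ(y_t−ȳ)² = 81.5000
r_1 = -57.7500 / 81.5000 = -0.709

-0.709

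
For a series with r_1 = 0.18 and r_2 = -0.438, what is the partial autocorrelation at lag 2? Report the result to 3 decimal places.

φ_{22} = (r_2 − r_1²) / (1 − r_1²)
r_1² = (0.18)² = 0.0324
Numerator = -0.438 − 0.0324 = -0.4704; denominator = 1 − 0.0324 = 0.9676
φ_{22} = -0.4704 / 0.9676 = -0.486

-0.486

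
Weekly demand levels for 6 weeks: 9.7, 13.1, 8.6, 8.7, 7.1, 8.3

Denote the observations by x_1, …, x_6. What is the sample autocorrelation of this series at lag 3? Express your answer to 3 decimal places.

Mean x̄ = (9.7 + 13.1 + 8.6 + 8.7 + 7.1 + 8.3)/6 = 9.2500
Deviations from mean: 0.4500, 3.8500, -0.6500, -0.5500, -2.1500, -0.9500
Σ(x_t−x̄)(x_{t+3}−x̄) = (-0.2475) + (-8.2775) + (0.6175) = -7.9075
Denominator Σ(x_t−x̄)² = 21.2750
r_3 = -7.9075 / 21.2750 = -0.372

-0.372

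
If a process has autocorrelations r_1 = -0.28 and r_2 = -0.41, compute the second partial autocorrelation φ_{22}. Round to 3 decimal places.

φ_{22} = (r_2 − r_1²) / (1 − r_1²)
r_1² = (-0.28)² = 0.0784
Numerator = -0.41 − 0.0784 = -0.4884; denominator = 1 − 0.0784 = 0.9216
φ_{22} = -0.4884 / 0.9216 = -0.530

-0.530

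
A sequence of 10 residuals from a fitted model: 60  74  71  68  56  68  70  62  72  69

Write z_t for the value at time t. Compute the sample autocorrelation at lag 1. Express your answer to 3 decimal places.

Mean z̄ = (60 + 74 + 71 + 68 + 56 + 68 + 70 + 62 + 72 + 69)/10 = 67.0000
Numerator Σ_{t=1}^{9}(z_t−z̄)(z_{t+1}−z̄) = -66.0000
Denominator Σ(z_t−z̄)² = 300.0000
r_1 = -66.0000 / 300.0000 = -0.220

-0.220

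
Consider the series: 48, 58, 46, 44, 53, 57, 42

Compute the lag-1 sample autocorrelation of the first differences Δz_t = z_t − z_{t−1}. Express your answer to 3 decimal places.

First differences Δz: 10, -12, -2, 9, 4, -15
Mean of differences = -1.0000
Numerator Σ(Δz_t−Δz̄)(Δz_{t+1}−Δz̄) = -140.0000
Denominator Σ(Δz_t−Δz̄)² = 564.0000
r_1(Δz) = -140.0000 / 564.0000 = -0.248

-0.248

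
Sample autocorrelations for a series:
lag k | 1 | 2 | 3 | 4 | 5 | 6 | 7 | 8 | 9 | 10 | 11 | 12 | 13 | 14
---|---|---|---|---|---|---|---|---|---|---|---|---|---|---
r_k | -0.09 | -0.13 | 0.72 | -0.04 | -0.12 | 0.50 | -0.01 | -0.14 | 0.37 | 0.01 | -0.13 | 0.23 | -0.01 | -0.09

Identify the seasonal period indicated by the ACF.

The largest autocorrelation is r_3 = 0.72, with weaker echoes at lags 6 (0.50), 9 (0.37) and 12 (0.23); the remaining lags stay at or below 0.01.
The dominant spike at lag 3 indicates a seasonal period of 3.

3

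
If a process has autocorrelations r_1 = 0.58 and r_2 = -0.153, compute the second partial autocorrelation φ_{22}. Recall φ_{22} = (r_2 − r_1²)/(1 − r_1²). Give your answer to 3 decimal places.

φ_{22} = (r_2 − r_1²) / (1 − r_1²)
r_1² = (0.58)² = 0.3364
Numerator = -0.153 − 0.3364 = -0.4894; denominator = 1 − 0.3364 = 0.6636
φ_{22} = -0.4894 / 0.6636 = -0.737

-0.737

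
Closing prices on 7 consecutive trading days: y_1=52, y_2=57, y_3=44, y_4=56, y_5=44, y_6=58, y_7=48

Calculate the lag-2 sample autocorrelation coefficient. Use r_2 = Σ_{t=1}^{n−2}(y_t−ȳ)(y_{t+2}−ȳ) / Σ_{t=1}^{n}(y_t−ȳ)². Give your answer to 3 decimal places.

Mean ȳ = (52 + 57 + 44 + 56 + 44 + 58 + 48)/7 = 51.2857
Deviations from mean: 0.7143, 5.7143, -7.2857, 4.7143, -7.2857, 6.7143, -3.2857
Σ(y_t−ȳ)(y_{t+2}−ȳ) = (-5.2041) + (26.9388) + (53.0816) + (31.6531) + (23.9388) = 130.4082
Denominator Σ(y_t−ȳ)² = 217.4286
r_2 = 130.4082 / 217.4286 = 0.600

0.600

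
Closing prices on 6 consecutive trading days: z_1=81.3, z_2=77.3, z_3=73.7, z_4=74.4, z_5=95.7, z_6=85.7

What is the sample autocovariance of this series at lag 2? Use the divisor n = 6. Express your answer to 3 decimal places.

Mean z̄ = (81.3 + 77.3 + 73.7 + 74.4 + 95.7 + 85.7)/6 = 81.3500
Σ_{t=1}^{4}(z_t−z̄)(z_{t+2}−z̄) = -111.4800
γ_2 = -111.4800 / 6 = -18.580

-18.580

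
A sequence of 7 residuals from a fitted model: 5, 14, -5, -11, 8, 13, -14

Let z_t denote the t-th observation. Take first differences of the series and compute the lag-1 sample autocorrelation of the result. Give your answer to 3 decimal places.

-0.146

First differences Δz: 9, -19, -6, 19, 5, -27
Mean of differences = -3.1667
Numerator Σ(Δz_t−Δz̄)(Δz_{t+1}−Δz̄) = -224.1944
Denominator Σ(Δz_t−Δz̄)² = 1532.8333
r_1(Δz) = -224.1944 / 1532.8333 = -0.146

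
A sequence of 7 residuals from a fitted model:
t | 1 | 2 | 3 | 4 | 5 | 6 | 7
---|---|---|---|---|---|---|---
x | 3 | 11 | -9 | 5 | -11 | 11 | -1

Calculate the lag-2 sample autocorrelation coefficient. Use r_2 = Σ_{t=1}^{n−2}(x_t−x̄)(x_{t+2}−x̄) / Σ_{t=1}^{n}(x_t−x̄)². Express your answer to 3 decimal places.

0.447

Mean x̄ = (3 + 11 − 9 + 5 − 11 + 11 − 1)/7 = 1.2857
Deviations from mean: 1.7143, 9.7143, -10.2857, 3.7143, -12.2857, 9.7143, -2.2857
Σ(x_t−x̄)(x_{t+2}−x̄) = (-17.6327) + (36.0816) + (126.3673) + (36.0816) + (28.0816) = 208.9796
Denominator Σ(x_t−x̄)² = 467.4286
r_2 = 208.9796 / 467.4286 = 0.447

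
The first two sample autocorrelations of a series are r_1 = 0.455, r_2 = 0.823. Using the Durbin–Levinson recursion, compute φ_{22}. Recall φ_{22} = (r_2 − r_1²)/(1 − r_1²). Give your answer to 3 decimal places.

φ_{22} = (r_2 − r_1²) / (1 − r_1²)
r_1² = (0.455)² = 0.207025
Numerator = 0.823 − 0.2070 = 0.6160; denominator = 1 − 0.2070 = 0.7930
φ_{22} = 0.6160 / 0.7930 = 0.777

0.777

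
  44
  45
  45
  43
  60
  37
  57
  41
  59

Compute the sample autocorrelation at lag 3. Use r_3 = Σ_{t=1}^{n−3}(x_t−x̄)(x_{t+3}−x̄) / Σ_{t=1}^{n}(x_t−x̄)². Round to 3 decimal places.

Mean x̄ = (44 + 45 + 45 + 43 + 60 + 37 + 57 + 41 + 59)/9 = 47.8889
Σ(x_t−x̄)(x_{t+3}−x̄) = (19.0123) + (-34.9877) + (31.4568) + (-44.5432) + (-83.4321) + (-120.9877) = -233.4815
Denominator Σ(x_t−x̄)² = 574.8889
r_3 = -233.4815 / 574.8889 = -0.406

-0.406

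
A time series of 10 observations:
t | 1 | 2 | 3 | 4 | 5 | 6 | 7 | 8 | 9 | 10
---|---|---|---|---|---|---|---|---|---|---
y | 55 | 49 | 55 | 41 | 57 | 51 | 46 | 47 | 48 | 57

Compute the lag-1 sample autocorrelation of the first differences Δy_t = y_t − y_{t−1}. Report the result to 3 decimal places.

First differences Δy: -6, 6, -14, 16, -6, -5, 1, 1, 9
Mean of differences = 0.2222
Numerator Σ(Δy_t−Δȳ)(Δy_{t+1}−Δȳ) = -404.8272
Denominator Σ(Δy_t−Δȳ)² = 667.5556
r_1(Δy) = -404.8272 / 667.5556 = -0.606

-0.606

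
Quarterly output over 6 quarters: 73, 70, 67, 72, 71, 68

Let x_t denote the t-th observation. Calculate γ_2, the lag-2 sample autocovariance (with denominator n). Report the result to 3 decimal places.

-2.648

Mean x̄ = (73 + 70 + 67 + 72 + 71 + 68)/6 = 70.1667
Deviations: 2.8333, -0.1667, -3.1667, 1.8333, 0.8333, -2.1667
Σ_{t=1}^{4}(x_t−x̄)(x_{t+2}−x̄) = -15.8889
γ_2 = -15.8889 / 6 = -2.648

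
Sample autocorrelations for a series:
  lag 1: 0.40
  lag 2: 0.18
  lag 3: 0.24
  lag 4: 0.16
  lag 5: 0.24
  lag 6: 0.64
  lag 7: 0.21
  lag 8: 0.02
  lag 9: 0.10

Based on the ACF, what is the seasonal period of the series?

6

The largest autocorrelation is r_6 = 0.64; the remaining lags stay at or below 0.40. The elevated value at lag 1 (0.40), dropping to 0.18 at lag 2, reflects decaying short-term dependence rather than seasonality.
The dominant spike at lag 6 indicates a seasonal period of 6.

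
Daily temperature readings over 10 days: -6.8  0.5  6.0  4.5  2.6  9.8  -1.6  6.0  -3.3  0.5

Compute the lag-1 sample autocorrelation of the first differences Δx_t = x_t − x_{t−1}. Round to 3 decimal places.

First differences Δx: 7.3, 5.5, -1.5, -1.9, 7.2, -11.4, 7.6, -9.3, 3.8
Mean of differences = 0.8111
Numerator Σ(Δx_t−Δx̄)(Δx_{t+1}−Δx̄) = -251.2457
Denominator Σ(Δx_t−Δx̄)² = 423.9689
r_1(Δx) = -251.2457 / 423.9689 = -0.593

-0.593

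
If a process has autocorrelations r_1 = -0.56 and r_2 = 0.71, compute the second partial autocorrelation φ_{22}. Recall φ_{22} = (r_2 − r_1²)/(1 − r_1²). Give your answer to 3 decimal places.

φ_{22} = (r_2 − r_1²) / (1 − r_1²)
r_1² = (-0.56)² = 0.3136
Numerator = 0.71 − 0.3136 = 0.3964; denominator = 1 − 0.3136 = 0.6864
φ_{22} = 0.3964 / 0.6864 = 0.578

0.578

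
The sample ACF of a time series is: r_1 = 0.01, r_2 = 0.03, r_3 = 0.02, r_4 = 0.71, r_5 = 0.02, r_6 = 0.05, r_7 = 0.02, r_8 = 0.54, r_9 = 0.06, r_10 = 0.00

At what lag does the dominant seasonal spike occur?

4

The largest autocorrelation is r_4 = 0.71, with a weaker echo at lag 8 (0.54); the remaining lags stay at or below 0.06.
The dominant spike at lag 4 indicates a seasonal period of 4.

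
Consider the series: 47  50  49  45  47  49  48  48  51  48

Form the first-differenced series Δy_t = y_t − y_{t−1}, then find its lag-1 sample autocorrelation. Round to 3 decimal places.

-0.267

First differences Δy: 3, -1, -4, 2, 2, -1, 0, 3, -3
Mean of differences = 0.1111
Numerator Σ(Δy_t−Δȳ)(Δy_{t+1}−Δȳ) = -14.1235
Denominator Σ(Δy_t−Δȳ)² = 52.8889
r_1(Δy) = -14.1235 / 52.8889 = -0.267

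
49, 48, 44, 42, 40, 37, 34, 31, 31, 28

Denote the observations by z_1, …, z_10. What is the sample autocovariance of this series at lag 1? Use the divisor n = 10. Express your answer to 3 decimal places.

Mean z̄ = (49 + 48 + 44 + 42 + 40 + 37 + 34 + 31 + 31 + 28)/10 = 38.4000
Σ_{t=1}^{9}(z_t−z̄)(z_{t+1}−z̄) = 349.6400
γ_1 = 349.6400 / 10 = 34.964

34.964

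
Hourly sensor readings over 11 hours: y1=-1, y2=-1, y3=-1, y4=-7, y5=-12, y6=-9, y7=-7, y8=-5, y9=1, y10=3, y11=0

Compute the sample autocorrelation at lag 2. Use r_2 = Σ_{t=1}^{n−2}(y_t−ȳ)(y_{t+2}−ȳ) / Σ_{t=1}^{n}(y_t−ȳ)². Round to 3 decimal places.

Mean ȳ = (-1 − 1 − 1 − 7 − 12 − 9 − 7 − 5 + 1 + 3 + 0)/11 = -3.5455
Numerator Σ_{t=1}^{9}(y_t−ȳ)(y_{t+2}−ȳ) = 23.0413
Denominator Σ(y_t−ȳ)² = 222.7273
r_2 = 23.0413 / 222.7273 = 0.103

0.103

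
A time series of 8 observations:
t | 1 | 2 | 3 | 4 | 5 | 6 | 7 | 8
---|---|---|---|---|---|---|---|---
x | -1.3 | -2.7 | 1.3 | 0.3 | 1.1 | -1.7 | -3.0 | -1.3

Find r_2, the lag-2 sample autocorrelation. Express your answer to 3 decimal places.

-0.181

Mean x̄ = (-1.3 − 2.7 + 1.3 + 0.3 + 1.1 − 1.7 − 3.0 − 1.3)/8 = -0.9125
Deviations from mean: -0.3875, -1.7875, 2.2125, 1.2125, 2.0125, -0.7875, -2.0875, -0.3875
Σ(x_t−x̄)(x_{t+2}−x̄) = (-0.8573) + (-2.1673) + (4.4527) + (-0.9548) + (-4.2011) + (0.3052) = -3.4228
Denominator Σ(x_t−x̄)² = 18.8888
r_2 = -3.4228 / 18.8888 = -0.181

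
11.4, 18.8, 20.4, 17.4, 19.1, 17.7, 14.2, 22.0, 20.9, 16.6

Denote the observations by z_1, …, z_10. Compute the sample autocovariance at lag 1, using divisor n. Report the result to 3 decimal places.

Mean z̄ = (11.4 + 18.8 + 20.4 + 17.4 + 19.1 + 17.7 + 14.2 + 22.0 + 20.9 + 16.6)/10 = 17.8500
Σ_{t=1}^{9}(z_t−z̄)(z_{t+1}−z̄) = -11.3575
γ_1 = -11.3575 / 10 = -1.136

-1.136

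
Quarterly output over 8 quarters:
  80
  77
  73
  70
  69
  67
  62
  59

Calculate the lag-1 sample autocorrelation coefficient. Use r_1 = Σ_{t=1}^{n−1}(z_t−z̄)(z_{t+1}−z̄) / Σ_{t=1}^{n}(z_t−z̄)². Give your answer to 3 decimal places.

Mean z̄ = (80 + 77 + 73 + 70 + 69 + 67 + 62 + 59)/8 = 69.6250
Deviations from mean: 10.3750, 7.3750, 3.3750, 0.3750, -0.6250, -2.6250, -7.6250, -10.6250
Σ(z_t−z̄)(z_{t+1}−z̄) = (76.5156) + (24.8906) + (1.2656) + (-0.2344) + (1.6406) + (20.0156) + (81.0156) = 205.1094
Denominator Σ(z_t−z̄)² = 351.8750
r_1 = 205.1094 / 351.8750 = 0.583

0.583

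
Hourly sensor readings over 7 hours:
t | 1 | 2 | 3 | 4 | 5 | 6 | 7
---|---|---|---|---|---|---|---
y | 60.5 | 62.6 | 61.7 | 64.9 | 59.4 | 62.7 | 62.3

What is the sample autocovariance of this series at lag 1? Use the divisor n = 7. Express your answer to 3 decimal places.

-1.588

Mean ȳ = (60.5 + 62.6 + 61.7 + 64.9 + 59.4 + 62.7 + 62.3)/7 = 62.0143
Deviations: -1.5143, 0.5857, -0.3143, 2.8857, -2.6143, 0.6857, 0.2857
Σ_{t=1}^{6}(y_t−ȳ)(y_{t+1}−ȳ) = -11.1188
γ_1 = -11.1188 / 7 = -1.588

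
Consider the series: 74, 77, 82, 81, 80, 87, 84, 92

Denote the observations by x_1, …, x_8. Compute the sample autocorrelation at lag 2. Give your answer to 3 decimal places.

Mean x̄ = (74 + 77 + 82 + 81 + 80 + 87 + 84 + 92)/8 = 82.1250
Deviations from mean: -8.1250, -5.1250, -0.1250, -1.1250, -2.1250, 4.8750, 1.8750, 9.8750
Numerator Σ_{t=1}^{6}(x_t−x̄)(x_{t+2}−x̄) = 45.7188
Denominator Σ(x_t−x̄)² = 222.8750
r_2 = 45.7188 / 222.8750 = 0.205

0.205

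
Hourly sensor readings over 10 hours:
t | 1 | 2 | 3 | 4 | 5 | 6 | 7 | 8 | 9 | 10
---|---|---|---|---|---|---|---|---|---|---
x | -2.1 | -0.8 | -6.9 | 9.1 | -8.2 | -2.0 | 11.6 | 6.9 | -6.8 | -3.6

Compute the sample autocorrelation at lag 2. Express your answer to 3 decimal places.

-0.367

Mean x̄ = (-2.1 − 0.8 − 6.9 + 9.1 − 8.2 − 2.0 + 11.6 + 6.9 − 6.8 − 3.6)/10 = -0.2800
Numerator Σ_{t=1}^{8}(x_t−x̄)(x_{t+2}−x̄) = -164.2668
Denominator Σ(x_t−x̄)² = 447.2960
r_2 = -164.2668 / 447.2960 = -0.367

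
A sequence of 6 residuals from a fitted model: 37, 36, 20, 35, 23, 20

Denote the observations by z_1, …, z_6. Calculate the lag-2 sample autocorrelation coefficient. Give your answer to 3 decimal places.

Mean z̄ = (37 + 36 + 20 + 35 + 23 + 20)/6 = 28.5000
Deviations from mean: 8.5000, 7.5000, -8.5000, 6.5000, -5.5000, -8.5000
Numerator Σ_{t=1}^{4}(z_t−z̄)(z_{t+2}−z̄) = -32.0000
Denominator Σ(z_t−z̄)² = 345.5000
r_2 = -32.0000 / 345.5000 = -0.093

-0.093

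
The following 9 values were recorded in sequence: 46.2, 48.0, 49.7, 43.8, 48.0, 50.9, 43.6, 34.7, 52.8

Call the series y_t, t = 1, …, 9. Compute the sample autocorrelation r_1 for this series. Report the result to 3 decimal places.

Mean ȳ = (46.2 + 48.0 + 49.7 + 43.8 + 48.0 + 50.9 + 43.6 + 34.7 + 52.8)/9 = 46.4111
Numerator Σ_{t=1}^{8}(y_t−ȳ)(y_{t+1}−ȳ) = -55.2323
Denominator Σ(y_t−ȳ)² = 228.7489
r_1 = -55.2323 / 228.7489 = -0.241

-0.241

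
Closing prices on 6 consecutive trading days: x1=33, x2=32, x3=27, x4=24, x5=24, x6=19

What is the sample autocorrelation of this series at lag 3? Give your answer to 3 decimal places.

Mean x̄ = (33 + 32 + 27 + 24 + 24 + 19)/6 = 26.5000
Σ(x_t−x̄)(x_{t+3}−x̄) = (-16.2500) + (-13.7500) + (-3.7500) = -33.7500
Denominator Σ(x_t−x̄)² = 141.5000
r_3 = -33.7500 / 141.5000 = -0.239

-0.239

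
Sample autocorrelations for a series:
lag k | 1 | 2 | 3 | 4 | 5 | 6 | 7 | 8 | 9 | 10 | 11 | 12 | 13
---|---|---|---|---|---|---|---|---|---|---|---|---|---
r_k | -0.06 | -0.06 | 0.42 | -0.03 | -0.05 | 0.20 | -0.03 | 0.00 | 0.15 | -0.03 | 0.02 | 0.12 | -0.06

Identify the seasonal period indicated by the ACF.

The largest autocorrelation is r_3 = 0.42, with weaker echoes at lags 6 (0.20) and 9 (0.15); the remaining lags stay at or below 0.12.
The dominant spike at lag 3 indicates a seasonal period of 3.

3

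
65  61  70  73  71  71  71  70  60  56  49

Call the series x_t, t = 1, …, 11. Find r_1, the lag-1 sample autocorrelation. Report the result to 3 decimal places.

0.551

Mean x̄ = (65 + 61 + 70 + 73 + 71 + 71 + 71 + 70 + 60 + 56 + 49)/11 = 65.1818
Numerator Σ_{t=1}^{10}(x_t−x̄)(x_{t+1}−x̄) = 330.6942
Denominator Σ(x_t−x̄)² = 599.6364
r_1 = 330.6942 / 599.6364 = 0.551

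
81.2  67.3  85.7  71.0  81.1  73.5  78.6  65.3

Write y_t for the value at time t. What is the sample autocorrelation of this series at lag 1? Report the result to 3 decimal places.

Mean ȳ = (81.2 + 67.3 + 85.7 + 71.0 + 81.1 + 73.5 + 78.6 + 65.3)/8 = 75.4625
Σ(y_t−ȳ)(y_{t+1}−ȳ) = (-46.8323) + (-83.5636) + (-45.6848) + (-25.1573) + (-11.0636) + (-6.1573) + (-31.8848) = -250.3439
Denominator Σ(y_t−ȳ)² = 373.0188
r_1 = -250.3439 / 373.0188 = -0.671

-0.671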